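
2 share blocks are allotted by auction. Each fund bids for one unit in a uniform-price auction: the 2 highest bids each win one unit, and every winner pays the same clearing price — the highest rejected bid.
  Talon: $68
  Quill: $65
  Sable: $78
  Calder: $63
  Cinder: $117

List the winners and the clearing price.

Ordering the bids: 117 (Cinder), 78 (Sable), 68 (Talon), 65 (Quill), …
Winners (2 units): Cinder, Sable.
Highest unsuccessful bid: $68 → clearing price.

Cinder, Sable; each pays $68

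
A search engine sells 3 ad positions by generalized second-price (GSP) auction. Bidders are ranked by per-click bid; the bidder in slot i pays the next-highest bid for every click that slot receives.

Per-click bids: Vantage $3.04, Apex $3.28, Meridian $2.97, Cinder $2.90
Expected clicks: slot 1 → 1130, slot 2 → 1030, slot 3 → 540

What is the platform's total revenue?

Total revenue: $8060.30

Ranked by bid: $3.28 (Apex) > $3.04 (Vantage) > $2.97 (Meridian) > $2.90 (Cinder)
Slot 1: Apex pays $3.04 × 1130 = $3435.20
Slot 2: Vantage pays $2.97 × 1030 = $3059.10
Slot 3: Meridian pays $2.90 × 540 = $1566.00
Total = $8060.30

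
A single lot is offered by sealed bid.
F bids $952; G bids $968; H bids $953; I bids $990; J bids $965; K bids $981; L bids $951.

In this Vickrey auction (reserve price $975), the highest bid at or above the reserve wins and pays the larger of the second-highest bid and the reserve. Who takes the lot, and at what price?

Bids ranked: 990 (I) > 981 (K) > 968 (G) > 965 (J) > 953 (H) > 952 (F) > …
Highest eligible bid: I at $990.
Second-highest bid $981 exceeds the reserve $975 → payment $981.

I pays $981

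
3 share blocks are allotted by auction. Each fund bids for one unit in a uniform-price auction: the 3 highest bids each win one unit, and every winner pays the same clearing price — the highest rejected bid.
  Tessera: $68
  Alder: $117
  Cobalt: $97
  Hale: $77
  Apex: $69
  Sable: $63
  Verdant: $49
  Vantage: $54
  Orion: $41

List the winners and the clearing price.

Alder, Cobalt, Hale; each pays $69

Ordering the bids: 117 (Alder), 97 (Cobalt), 77 (Hale), 69 (Apex), 68 (Tessera), …
Winners (3 units): Alder, Cobalt, Hale.
Highest unsuccessful bid: $69 → clearing price.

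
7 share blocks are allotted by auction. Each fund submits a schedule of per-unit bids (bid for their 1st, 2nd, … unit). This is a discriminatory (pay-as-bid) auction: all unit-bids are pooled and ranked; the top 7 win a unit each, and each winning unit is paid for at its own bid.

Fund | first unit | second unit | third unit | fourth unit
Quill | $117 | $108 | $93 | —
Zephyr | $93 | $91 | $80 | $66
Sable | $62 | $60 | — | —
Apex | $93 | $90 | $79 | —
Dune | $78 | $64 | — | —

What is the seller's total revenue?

Pooled unit-bids ranked (top 7): 117 (Quill-1), 108 (Quill-2), 93 (Quill-3), 93 (Zephyr-1), 93 (Apex-1), 91 (Zephyr-2), 90 (Apex-2)
Next rejected bid: $80 (not a price — pay-as-bid).
Each winning unit pays its own bid.
Revenue = 117 + 108 + 93 + 93 + 93 + 91 + 90 = $685.

Total revenue: $685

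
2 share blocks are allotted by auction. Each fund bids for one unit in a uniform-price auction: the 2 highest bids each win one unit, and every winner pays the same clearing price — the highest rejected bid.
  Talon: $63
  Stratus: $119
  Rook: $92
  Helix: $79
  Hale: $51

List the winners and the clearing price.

Stratus, Rook; each pays $79

Ordering the bids: 119 (Stratus), 92 (Rook), 79 (Helix), 63 (Talon), …
Winners (2 units): Stratus, Rook.
Highest unsuccessful bid: $79 → clearing price.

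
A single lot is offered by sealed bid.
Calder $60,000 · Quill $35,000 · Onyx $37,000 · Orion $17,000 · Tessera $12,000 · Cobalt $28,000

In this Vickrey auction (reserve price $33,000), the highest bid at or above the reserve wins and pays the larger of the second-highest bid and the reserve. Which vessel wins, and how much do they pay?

Calder pays $37,000

Bids in order: 60,000 (Calder) > 37,000 (Onyx) > 35,000 (Quill) > 28,000 (Cobalt) > 17,000 (Orion) > 12,000 (Tessera)
Calder has the top bid at or above the reserve ($60,000).
max(second-highest $37,000, reserve $33,000) = $37,000; the reserve does not bind.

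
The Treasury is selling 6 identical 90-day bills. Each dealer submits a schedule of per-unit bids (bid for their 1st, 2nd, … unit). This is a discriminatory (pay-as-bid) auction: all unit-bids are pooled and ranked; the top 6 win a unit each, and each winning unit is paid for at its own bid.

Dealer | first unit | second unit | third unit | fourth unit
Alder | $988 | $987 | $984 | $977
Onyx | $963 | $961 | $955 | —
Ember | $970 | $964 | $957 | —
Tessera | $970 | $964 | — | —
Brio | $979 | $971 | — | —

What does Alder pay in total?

Alder pays $3,936

All unit-bids, highest first — top 6: 988 (Alder-1), 987 (Alder-2), 984 (Alder-3), 979 (Brio-1), 977 (Alder-4), 971 (Brio-2)
Next rejected bid: $970 (not a price — pay-as-bid).
Alder's winning unit-bids: 988 + 987 + 984 + 977 = $3,936.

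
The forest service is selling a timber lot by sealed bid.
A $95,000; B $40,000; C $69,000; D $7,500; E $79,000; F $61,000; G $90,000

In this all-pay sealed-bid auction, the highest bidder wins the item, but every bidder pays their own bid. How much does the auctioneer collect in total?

Bids ranked: 95,000 (A) > 90,000 (G) > 79,000 (E) > 69,000 (C) > 61,000 (F) > 40,000 (B) > …
A wins with the top bid; all bids are sunk regardless.
Every bidder forfeits their bid regardless of winning.
Revenue = 95,000 + 40,000 + 69,000 + 7,500 + 79,000 + 61,000 + 90,000 = $441,500.

Total revenue: $441,500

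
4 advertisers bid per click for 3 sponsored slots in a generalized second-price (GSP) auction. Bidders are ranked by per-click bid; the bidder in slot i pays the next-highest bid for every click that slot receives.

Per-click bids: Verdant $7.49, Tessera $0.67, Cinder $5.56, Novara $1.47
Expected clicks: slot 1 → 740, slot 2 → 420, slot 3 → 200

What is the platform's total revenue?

Total revenue: $4865.80

Sorting advertisers: $7.49 (Verdant) > $5.56 (Cinder) > $1.47 (Novara) > $0.67 (Tessera)
Slot 1: Verdant pays $5.56 × 740 = $4114.40
Slot 2: Cinder pays $1.47 × 420 = $617.40
Slot 3: Novara pays $0.67 × 200 = $134.00
Total = $4865.80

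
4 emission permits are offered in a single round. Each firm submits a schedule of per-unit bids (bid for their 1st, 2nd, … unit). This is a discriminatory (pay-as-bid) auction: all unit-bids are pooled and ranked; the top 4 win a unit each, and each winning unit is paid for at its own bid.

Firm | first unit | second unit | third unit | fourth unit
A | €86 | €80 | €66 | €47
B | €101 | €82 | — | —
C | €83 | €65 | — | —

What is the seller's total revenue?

Merging the schedules and taking the best 4: 101 (B-1), 86 (A-1), 83 (C-1), 82 (B-2)
Next rejected bid: €80 (not a price — pay-as-bid).
Each winning unit pays its own bid.
Revenue = 101 + 86 + 83 + 82 = €352.

Total revenue: €352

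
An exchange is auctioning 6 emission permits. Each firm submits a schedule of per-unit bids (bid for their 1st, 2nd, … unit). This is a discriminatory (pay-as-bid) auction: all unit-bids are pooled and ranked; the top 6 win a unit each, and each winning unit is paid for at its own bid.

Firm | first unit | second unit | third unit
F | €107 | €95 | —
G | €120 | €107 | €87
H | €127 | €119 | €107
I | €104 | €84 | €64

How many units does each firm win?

Merging the schedules and taking the best 6: 127 (H-1), 120 (G-1), 119 (H-2), 107 (F-1), 107 (G-2), 107 (H-3)
Next rejected bid: €104 (not a price — pay-as-bid).
Allocation: F 1, G 2, H 3.

F 1, G 2, H 3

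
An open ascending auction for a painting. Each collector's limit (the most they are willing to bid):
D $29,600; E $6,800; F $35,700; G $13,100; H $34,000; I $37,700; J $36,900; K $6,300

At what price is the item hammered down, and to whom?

Limits in order: 37,700 (I) > 36,900 (J) > 35,700 (F) > 34,000 (H) > 29,600 (D) > 13,100 (G) > …
J is the last rival to drop out, at $36,900; I remains and wins at that price.

I wins at $36,900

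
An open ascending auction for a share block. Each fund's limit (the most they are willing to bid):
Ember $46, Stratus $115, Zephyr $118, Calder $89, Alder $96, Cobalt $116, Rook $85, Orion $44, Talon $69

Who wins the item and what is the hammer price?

Zephyr wins at $116

Limits ranked: 118 (Zephyr) > 116 (Cobalt) > 115 (Stratus) > 96 (Alder) > 89 (Calder) > 85 (Rook) > …
Bidding ends when Cobalt exits at $116; Zephyr takes it.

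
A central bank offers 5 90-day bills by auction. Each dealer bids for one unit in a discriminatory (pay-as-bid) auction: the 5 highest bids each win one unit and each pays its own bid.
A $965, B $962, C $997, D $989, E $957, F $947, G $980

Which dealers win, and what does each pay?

C $997, D $989, G $980, A $965, B $962

Bids ranked high→low: 997 (C), 989 (D), 980 (G), 965 (A), 962 (B), 957 (E), 947 (F)
Winners (5 units): C, D, G, A, B.
Each winner pays its own bid: C $997, D $989, G $980, A $965, B $962.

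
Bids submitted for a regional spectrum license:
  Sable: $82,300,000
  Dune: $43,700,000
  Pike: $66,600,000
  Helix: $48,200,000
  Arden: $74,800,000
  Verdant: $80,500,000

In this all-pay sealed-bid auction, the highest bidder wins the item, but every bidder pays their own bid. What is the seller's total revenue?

All-pay sealed-bid auction: the highest bidder wins the item, but every bidder pays their own bid.
Bids ranked: 82,300,000 (Sable) > 80,500,000 (Verdant) > 74,800,000 (Arden) > 66,600,000 (Pike) > 48,200,000 (Helix) > 43,700,000 (Dune)
Sable wins with the top bid; all bids are sunk regardless.
Every bidder forfeits their bid regardless of winning.
Revenue = 82,300,000 + 43,700,000 + 66,600,000 + 48,200,000 + 74,800,000 + 80,500,000 = $396,100,000.

Total revenue: $396,100,000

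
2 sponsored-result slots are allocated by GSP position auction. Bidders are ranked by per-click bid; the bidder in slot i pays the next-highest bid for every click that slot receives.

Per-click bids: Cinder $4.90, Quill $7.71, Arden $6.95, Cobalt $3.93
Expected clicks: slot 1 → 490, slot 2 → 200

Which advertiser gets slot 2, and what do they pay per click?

Arden; $4.90 per click

Sorting advertisers: $7.71 (Quill) > $6.95 (Arden) > $4.90 (Cinder) > …
Slot 2 goes to the second-ranked bidder, Arden, who pays the next bid down: $4.90/click.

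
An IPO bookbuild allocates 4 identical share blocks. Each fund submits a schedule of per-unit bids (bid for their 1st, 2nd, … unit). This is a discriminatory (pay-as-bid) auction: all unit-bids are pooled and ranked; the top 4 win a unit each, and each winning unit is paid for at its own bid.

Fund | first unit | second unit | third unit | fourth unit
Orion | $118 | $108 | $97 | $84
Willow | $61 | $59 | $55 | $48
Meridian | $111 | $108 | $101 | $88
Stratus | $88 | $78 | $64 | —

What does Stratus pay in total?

All unit-bids, highest first — top 4: 118 (Orion-1), 111 (Meridian-1), 108 (Orion-2), 108 (Meridian-2)
Next rejected bid: $101 (not a price — pay-as-bid).
Stratus wins no units.

Stratus pays $0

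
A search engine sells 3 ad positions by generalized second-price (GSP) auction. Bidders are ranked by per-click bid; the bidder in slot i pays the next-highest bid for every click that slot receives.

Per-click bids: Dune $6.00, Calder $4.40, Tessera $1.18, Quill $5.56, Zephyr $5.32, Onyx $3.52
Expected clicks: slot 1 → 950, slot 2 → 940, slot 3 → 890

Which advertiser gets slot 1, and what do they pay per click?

Dune; $5.56 per click

Per-click bids in order: $6.00 (Dune) > $5.56 (Quill) > $5.32 (Zephyr) > $4.40 (Calder) > …
Slot 1 goes to the first-ranked bidder, Dune, who pays the next bid down: $5.56/click.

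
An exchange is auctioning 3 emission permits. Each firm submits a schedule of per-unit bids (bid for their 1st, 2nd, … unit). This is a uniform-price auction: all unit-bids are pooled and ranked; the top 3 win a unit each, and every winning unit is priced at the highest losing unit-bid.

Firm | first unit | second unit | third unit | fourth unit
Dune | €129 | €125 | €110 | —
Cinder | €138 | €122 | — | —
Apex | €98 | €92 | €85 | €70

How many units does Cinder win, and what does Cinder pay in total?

Cinder: 1 unit, pays €122

All unit-bids, highest first — top 3: 138 (Cinder-1), 129 (Dune-1), 125 (Dune-2)
The (k+1)-th unit-bid is €122.
Cinder wins 1 unit(s) at €122 each.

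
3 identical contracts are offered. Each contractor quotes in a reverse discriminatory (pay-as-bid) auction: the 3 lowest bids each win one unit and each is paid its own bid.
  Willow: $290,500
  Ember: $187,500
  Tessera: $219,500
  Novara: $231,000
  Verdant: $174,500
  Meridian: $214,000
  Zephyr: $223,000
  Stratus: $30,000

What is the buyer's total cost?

Ordering the bids: 30,000 (Stratus), 174,500 (Verdant), 187,500 (Ember), 214,000 (Meridian), 219,500 (Tessera), …
The 3 lowest are Stratus, Verdant, Ember.
Total cost = 30,000 + 174,500 + 187,500 = $392,000.

Total cost: $392,000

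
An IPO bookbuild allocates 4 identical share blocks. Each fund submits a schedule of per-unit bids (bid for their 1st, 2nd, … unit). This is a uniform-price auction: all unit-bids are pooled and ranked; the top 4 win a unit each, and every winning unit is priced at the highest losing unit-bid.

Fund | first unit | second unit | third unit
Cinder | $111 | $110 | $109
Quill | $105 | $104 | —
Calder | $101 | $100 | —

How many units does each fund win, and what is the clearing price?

All unit-bids, highest first — top 4: 111 (Cinder-1), 110 (Cinder-2), 109 (Cinder-3), 105 (Quill-1)
Highest rejected unit-bid = $104.
Allocation: Cinder 3, Quill 1.

Cinder 3, Quill 1; clearing price $104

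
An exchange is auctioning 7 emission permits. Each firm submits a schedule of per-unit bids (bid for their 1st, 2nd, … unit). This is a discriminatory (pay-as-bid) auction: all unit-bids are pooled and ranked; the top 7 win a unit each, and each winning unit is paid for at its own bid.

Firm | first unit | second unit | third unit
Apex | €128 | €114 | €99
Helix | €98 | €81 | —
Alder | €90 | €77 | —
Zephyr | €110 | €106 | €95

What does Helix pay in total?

Merging the schedules and taking the best 7: 128 (Apex-1), 114 (Apex-2), 110 (Zephyr-1), 106 (Zephyr-2), 99 (Apex-3), 98 (Helix-1), 95 (Zephyr-3)
Next rejected bid: €90 (not a price — pay-as-bid).
Helix's winning unit-bids: 98 = €98.

Helix pays €98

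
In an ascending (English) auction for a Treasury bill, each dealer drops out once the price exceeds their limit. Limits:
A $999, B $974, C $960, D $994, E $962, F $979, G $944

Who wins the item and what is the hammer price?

A wins at $994

Ascending (English) auction: the price rises until one bidder remains; the winner pays the price at which the last rival dropped out.
Sorting limits: 999 (A) > 994 (D) > 979 (F) > 974 (B) > 962 (E) > 960 (C) > …
Once the price passes $994, only A is left; the hammer falls at D's limit of $994.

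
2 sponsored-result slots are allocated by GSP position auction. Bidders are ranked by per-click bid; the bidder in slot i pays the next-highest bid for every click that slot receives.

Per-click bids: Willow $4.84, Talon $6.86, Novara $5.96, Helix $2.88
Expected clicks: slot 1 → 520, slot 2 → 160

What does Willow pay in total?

Willow pays $0.00

Per-click bids in order: $6.86 (Talon) > $5.96 (Novara) > $4.84 (Willow) > …
Willow ranks below slot 2 → no slot, pays nothing.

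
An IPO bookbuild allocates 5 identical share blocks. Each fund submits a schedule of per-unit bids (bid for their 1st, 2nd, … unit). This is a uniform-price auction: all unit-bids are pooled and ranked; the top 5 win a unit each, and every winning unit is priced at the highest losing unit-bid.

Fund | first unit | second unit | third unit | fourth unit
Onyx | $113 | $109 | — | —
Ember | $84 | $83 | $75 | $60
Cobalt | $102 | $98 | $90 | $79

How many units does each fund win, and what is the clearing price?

Cobalt 3, Onyx 2; clearing price $84

Merging the schedules and taking the best 5: 113 (Onyx-1), 109 (Onyx-2), 102 (Cobalt-1), 98 (Cobalt-2), 90 (Cobalt-3)
First bid not allocated: $84.
Allocation: Cobalt 3, Onyx 2.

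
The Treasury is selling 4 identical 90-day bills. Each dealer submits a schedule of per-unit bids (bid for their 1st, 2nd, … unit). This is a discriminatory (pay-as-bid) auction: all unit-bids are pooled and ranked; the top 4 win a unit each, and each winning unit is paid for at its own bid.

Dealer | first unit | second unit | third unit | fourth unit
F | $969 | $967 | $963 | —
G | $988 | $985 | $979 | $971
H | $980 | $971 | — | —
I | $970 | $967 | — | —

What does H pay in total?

Pooled unit-bids ranked (top 4): 988 (G-1), 985 (G-2), 980 (H-1), 979 (G-3)
Next rejected bid: $971 (not a price — pay-as-bid).
H's winning unit-bids: 980 = $980.

H pays $980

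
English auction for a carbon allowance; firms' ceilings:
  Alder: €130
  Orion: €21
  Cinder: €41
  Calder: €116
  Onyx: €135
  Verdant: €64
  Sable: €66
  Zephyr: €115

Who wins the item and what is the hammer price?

Ascending (English) auction: the price rises until one bidder remains; the winner pays the price at which the last rival dropped out.
Sorting limits: 135 (Onyx) > 130 (Alder) > 116 (Calder) > 115 (Zephyr) > 66 (Sable) > 64 (Verdant) > …
Bidding ends when Alder exits at €130; Onyx takes it.

Onyx wins at €130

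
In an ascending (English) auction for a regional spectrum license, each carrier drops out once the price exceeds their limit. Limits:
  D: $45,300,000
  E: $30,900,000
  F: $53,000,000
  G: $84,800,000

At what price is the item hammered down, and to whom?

G wins at $53,000,000

Limits in order: 84,800,000 (G) > 53,000,000 (F) > 45,300,000 (D) > 30,900,000 (E)
F is the last rival to drop out, at $53,000,000; G remains and wins at that price.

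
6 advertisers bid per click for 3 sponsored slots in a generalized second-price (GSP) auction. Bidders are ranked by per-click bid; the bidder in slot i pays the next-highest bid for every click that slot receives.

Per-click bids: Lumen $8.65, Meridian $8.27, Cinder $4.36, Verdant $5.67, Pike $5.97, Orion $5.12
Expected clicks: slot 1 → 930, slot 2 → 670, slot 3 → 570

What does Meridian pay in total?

Meridian pays $3999.90

Sorting advertisers: $8.65 (Lumen) > $8.27 (Meridian) > $5.97 (Pike) > $5.67 (Verdant) > …
Meridian holds slot 2 → pays next bid $5.97 × 670 clicks = $3999.90.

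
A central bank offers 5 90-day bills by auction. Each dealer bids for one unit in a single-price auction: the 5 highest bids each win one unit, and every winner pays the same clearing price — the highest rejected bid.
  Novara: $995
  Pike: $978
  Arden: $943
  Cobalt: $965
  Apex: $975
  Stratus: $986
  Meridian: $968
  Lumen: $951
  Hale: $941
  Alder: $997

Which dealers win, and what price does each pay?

Bids ranked high→low: 997 (Alder), 995 (Novara), 986 (Stratus), 978 (Pike), 975 (Apex), 968 (Meridian), 965 (Cobalt), …
Winners (5 units): Alder, Novara, Stratus, Pike, Apex.
First losing bid is Meridian's $968, which sets the uniform price.

Alder, Novara, Stratus, Pike, Apex; each pays $968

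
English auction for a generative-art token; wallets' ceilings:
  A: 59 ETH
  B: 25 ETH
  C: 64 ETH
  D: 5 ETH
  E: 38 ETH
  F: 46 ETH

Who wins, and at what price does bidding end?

C wins at 59 ETH

Sorting limits: 64 (C) > 59 (A) > 46 (F) > 38 (E) > 25 (B) > 5 (D)
A is the last rival to drop out, at 59 ETH; C remains and wins at that price.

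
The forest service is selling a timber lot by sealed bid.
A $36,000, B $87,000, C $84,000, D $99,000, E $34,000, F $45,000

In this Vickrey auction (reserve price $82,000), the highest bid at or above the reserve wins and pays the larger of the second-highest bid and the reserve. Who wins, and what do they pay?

D pays $87,000

Bids in order: 99,000 (D) > 87,000 (B) > 84,000 (C) > 45,000 (F) > 36,000 (A) > 34,000 (E)
Highest eligible bid: D at $99,000.
Second-highest bid $87,000 exceeds the reserve $82,000 → payment $87,000.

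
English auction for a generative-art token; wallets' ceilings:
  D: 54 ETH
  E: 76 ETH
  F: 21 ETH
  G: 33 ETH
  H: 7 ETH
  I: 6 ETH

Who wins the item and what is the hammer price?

E wins at 54 ETH

Limits ranked: 76 (E) > 54 (D) > 33 (G) > 21 (F) > 7 (H) > 6 (I)
D is the last rival to drop out, at 54 ETH; E remains and wins at that price.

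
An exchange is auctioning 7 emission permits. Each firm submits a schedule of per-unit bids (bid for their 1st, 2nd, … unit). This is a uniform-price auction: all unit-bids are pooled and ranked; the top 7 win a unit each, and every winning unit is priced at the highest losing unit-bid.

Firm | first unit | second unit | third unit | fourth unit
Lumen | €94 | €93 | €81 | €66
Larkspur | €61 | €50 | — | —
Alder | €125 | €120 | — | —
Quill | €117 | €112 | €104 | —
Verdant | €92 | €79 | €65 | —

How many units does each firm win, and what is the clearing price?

Alder 2, Lumen 2, Quill 3; clearing price €92

All unit-bids, highest first — top 7: 125 (Alder-1), 120 (Alder-2), 117 (Quill-1), 112 (Quill-2), 104 (Quill-3), 94 (Lumen-1), 93 (Lumen-2)
The (k+1)-th unit-bid is €92.
Allocation: Alder 2, Lumen 2, Quill 3.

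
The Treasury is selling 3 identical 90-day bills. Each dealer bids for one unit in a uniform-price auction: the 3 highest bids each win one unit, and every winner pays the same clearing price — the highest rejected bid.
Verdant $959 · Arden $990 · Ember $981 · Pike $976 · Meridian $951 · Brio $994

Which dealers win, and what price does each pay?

Sorting: 994 (Brio), 990 (Arden), 981 (Ember), 976 (Pike), 959 (Verdant), …
The 3 highest are Brio, Arden, Ember.
Clearing price = highest rejected bid = $976.

Brio, Arden, Ember; each pays $976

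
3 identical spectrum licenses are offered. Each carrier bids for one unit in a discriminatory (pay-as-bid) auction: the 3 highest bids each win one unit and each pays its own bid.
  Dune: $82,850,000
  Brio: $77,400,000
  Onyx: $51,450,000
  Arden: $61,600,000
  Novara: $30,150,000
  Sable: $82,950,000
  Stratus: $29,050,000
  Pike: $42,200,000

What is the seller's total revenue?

Ordering the bids: 82,950,000 (Sable), 82,850,000 (Dune), 77,400,000 (Brio), 61,600,000 (Arden), 51,450,000 (Onyx), …
Top 3: Sable, Dune, Brio.
Total revenue = 82,950,000 + 82,850,000 + 77,400,000 = $243,200,000.

Total revenue: $243,200,000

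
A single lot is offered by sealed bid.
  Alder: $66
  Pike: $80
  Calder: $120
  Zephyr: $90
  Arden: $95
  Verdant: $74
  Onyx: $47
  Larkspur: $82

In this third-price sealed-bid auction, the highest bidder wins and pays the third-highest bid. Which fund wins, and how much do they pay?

Sorting bids: 120 (Calder) > 95 (Arden) > 90 (Zephyr) > 82 (Larkspur) > 80 (Pike) > 74 (Verdant) > …
Calder wins; payment is bid #3 in the ranking = $90.

Calder pays $90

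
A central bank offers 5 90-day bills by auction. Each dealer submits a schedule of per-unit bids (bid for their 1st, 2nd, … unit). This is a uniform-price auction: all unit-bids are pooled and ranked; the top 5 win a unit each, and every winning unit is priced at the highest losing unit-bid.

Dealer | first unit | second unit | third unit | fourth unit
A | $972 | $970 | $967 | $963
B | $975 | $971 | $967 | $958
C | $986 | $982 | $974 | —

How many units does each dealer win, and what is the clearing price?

A 1, B 1, C 3; clearing price $971

Pooled unit-bids ranked (top 5): 986 (C-1), 982 (C-2), 975 (B-1), 974 (C-3), 972 (A-1)
Highest rejected unit-bid = $971.
Allocation: A 1, B 1, C 3.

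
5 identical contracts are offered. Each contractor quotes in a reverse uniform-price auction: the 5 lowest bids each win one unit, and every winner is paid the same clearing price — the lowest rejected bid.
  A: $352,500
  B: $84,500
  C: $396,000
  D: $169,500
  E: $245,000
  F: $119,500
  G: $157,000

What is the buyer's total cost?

Total cost: $1,762,500

Bids ranked low→high: 84,500 (B), 119,500 (F), 157,000 (G), 169,500 (D), 245,000 (E), 352,500 (A), 396,000 (C)
The 5 lowest are B, F, G, D, E.
First losing bid is A's $352,500, which sets the uniform price.
Total cost = 5 × $352,500 = $1,762,500.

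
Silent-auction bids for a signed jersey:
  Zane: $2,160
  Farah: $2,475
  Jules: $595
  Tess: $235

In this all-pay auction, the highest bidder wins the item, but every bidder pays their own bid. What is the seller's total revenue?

Total revenue: $5,465

Bids ranked: 2,475 (Farah) > 2,160 (Zane) > 595 (Jules) > 235 (Tess)
Farah wins with the top bid; all bids are sunk regardless.
Every bidder forfeits their bid regardless of winning.
Revenue = 2,160 + 2,475 + 595 + 235 = $5,465.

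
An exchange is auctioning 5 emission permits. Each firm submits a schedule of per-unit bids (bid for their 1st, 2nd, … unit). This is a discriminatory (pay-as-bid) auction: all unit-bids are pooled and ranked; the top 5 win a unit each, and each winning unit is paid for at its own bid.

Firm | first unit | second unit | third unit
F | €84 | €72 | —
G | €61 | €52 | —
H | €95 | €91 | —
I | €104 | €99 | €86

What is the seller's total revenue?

Merging the schedules and taking the best 5: 104 (I-1), 99 (I-2), 95 (H-1), 91 (H-2), 86 (I-3)
Next rejected bid: €84 (not a price — pay-as-bid).
Each winning unit pays its own bid.
Revenue = 104 + 99 + 95 + 91 + 86 = €475.

Total revenue: €475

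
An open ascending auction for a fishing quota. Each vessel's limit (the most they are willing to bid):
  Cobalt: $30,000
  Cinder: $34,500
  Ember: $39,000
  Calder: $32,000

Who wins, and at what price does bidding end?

Ember wins at $34,500

Limits in order: 39,000 (Ember) > 34,500 (Cinder) > 32,000 (Calder) > 30,000 (Cobalt)
Cinder is the last rival to drop out, at $34,500; Ember remains and wins at that price.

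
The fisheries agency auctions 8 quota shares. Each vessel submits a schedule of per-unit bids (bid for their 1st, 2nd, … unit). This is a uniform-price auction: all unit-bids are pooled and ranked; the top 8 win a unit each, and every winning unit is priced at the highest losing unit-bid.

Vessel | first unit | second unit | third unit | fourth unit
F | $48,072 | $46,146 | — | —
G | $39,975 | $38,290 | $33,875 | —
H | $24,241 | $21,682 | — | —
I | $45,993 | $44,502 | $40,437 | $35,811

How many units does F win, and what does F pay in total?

F: 2 units, pays $67,750

Merging the schedules and taking the best 8: 48,072 (F-1), 46,146 (F-2), 45,993 (I-1), 44,502 (I-2), 40,437 (I-3), 39,975 (G-1), 38,290 (G-2), 35,811 (I-4)
First bid not allocated: $33,875.
F wins 2 unit(s) at $33,875 each.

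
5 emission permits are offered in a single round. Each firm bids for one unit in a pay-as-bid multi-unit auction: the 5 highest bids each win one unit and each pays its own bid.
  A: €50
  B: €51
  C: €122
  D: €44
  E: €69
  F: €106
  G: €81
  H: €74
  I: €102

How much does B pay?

B pays €0

Bids ranked high→low: 122 (C), 106 (F), 102 (I), 81 (G), 74 (H), 69 (E), 51 (B), …
The 5 highest are C, F, I, G, H.
B does not win → €0.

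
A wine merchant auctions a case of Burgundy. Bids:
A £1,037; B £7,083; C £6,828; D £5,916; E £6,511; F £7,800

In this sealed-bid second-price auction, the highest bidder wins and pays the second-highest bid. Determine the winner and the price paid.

Sorting bids: 7,800 (F) > 7,083 (B) > 6,828 (C) > 6,511 (E) > 5,916 (D) > 1,037 (A)
Second-price: F pays B's bid of £7,083.

F pays £7,083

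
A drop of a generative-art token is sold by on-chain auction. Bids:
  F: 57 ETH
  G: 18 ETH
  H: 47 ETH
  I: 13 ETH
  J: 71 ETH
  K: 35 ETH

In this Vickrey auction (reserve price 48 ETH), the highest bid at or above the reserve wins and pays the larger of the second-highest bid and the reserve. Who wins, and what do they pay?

J pays 57 ETH

Sorting bids: 71 (J) > 57 (F) > 47 (H) > 35 (K) > 18 (G) > 13 (I)
Highest eligible bid: J at 71 ETH.
max(second-highest 57 ETH, reserve 48 ETH) = 57 ETH; the reserve does not bind.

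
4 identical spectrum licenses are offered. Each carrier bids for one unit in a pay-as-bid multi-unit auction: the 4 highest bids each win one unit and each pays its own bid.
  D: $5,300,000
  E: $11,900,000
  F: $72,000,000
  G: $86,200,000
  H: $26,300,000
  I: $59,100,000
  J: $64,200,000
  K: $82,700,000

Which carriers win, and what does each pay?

Sorting: 86,200,000 (G), 82,700,000 (K), 72,000,000 (F), 64,200,000 (J), 59,100,000 (I), 26,300,000 (H), …
The 4 highest are G, K, F, J.
Each winner pays its own bid: G $86,200,000, K $82,700,000, F $72,000,000, J $64,200,000.

G $86,200,000, K $82,700,000, F $72,000,000, J $64,200,000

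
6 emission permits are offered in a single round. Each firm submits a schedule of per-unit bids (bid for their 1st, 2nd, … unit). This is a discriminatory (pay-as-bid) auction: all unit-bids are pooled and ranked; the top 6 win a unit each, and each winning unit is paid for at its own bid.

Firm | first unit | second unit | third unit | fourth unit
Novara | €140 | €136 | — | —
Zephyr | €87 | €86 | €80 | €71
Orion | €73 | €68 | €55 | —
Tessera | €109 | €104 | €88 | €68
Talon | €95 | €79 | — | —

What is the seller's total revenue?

Pooled unit-bids ranked (top 6): 140 (Novara-1), 136 (Novara-2), 109 (Tessera-1), 104 (Tessera-2), 95 (Talon-1), 88 (Tessera-3)
Next rejected bid: €87 (not a price — pay-as-bid).
Each winning unit pays its own bid.
Revenue = 140 + 136 + 109 + 104 + 95 + 88 = €672.

Total revenue: €672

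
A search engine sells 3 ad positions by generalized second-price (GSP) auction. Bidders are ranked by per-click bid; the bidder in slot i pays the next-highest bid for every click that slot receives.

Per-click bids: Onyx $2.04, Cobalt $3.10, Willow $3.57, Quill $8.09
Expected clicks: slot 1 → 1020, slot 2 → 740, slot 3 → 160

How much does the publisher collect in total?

Per-click bids in order: $8.09 (Quill) > $3.57 (Willow) > $3.10 (Cobalt) > $2.04 (Onyx)
Slot 1: Quill pays $3.57 × 1020 = $3641.40
Slot 2: Willow pays $3.10 × 740 = $2294.00
Slot 3: Cobalt pays $2.04 × 160 = $326.40
Total = $6261.80

Total revenue: $6261.80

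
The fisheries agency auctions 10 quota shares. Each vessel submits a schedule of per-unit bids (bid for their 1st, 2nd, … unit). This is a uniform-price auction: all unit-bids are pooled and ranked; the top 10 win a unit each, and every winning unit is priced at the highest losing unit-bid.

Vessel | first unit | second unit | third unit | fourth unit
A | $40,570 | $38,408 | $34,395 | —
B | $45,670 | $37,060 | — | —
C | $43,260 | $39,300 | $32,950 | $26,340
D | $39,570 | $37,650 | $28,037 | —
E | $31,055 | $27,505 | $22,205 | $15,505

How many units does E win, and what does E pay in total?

Pooled unit-bids ranked (top 10): 45,670 (B-1), 43,260 (C-1), 40,570 (A-1), 39,570 (D-1), 39,300 (C-2), 38,408 (A-2), 37,650 (D-2), 37,060 (B-2), 34,395 (A-3), 32,950 (C-3)
Highest rejected unit-bid = $31,055.
E wins 0 unit(s) at $31,055 each.

E: 0 units, pays $0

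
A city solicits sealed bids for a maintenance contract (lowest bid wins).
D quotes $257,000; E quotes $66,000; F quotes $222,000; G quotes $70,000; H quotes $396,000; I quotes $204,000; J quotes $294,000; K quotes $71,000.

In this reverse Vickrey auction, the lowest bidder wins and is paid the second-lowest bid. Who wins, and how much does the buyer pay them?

Reverse Vickrey auction: the lowest bidder wins and is paid the second-lowest bid.
Bids ranked: 66,000 (E) < 70,000 (G) < 71,000 (K) < 204,000 (I) < 222,000 (F) < 257,000 (D) < …
Second-price: E is paid G's bid of $70,000.

E is paid $70,000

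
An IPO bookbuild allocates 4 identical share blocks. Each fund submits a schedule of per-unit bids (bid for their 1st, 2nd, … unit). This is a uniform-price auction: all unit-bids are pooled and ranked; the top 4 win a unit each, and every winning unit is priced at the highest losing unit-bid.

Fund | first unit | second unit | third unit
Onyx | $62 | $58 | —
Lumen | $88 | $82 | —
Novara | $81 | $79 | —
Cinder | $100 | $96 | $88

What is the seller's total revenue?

Total revenue: $328

Merging the schedules and taking the best 4: 100 (Cinder-1), 96 (Cinder-2), 88 (Lumen-1), 88 (Cinder-3)
The (k+1)-th unit-bid is $82.
Allocation: Cinder 3, Lumen 1. Every unit priced at $82.
Revenue = 4 × 82 = $328.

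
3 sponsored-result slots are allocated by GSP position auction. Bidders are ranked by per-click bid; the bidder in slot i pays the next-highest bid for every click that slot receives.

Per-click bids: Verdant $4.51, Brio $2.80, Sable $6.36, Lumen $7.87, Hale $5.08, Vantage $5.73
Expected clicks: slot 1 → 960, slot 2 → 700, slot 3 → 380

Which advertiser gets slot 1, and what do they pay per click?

Lumen; $6.36 per click

Sorting advertisers: $7.87 (Lumen) > $6.36 (Sable) > $5.73 (Vantage) > $5.08 (Hale) > …
Slot 1 goes to the first-ranked bidder, Lumen, who pays the next bid down: $6.36/click.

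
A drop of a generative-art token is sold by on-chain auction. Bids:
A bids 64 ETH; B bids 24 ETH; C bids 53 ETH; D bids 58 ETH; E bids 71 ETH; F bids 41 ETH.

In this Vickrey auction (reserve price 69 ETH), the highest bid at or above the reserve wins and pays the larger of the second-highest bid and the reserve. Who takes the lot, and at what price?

Bids in order: 71 (E) > 64 (A) > 58 (D) > 53 (C) > 41 (F) > 24 (B)
Highest eligible bid: E at 71 ETH.
max(second-highest 64 ETH, reserve 69 ETH) = 69 ETH.

E pays 69 ETH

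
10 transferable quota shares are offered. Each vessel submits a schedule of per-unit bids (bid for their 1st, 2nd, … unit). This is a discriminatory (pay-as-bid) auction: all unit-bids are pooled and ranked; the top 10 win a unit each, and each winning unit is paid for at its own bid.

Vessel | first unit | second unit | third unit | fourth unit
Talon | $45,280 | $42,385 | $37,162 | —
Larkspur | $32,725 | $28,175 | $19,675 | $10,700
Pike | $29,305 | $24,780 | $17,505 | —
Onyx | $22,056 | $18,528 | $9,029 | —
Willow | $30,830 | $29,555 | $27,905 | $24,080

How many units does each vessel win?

Larkspur 2, Pike 2, Talon 3, Willow 3

All unit-bids, highest first — top 10: 45,280 (Talon-1), 42,385 (Talon-2), 37,162 (Talon-3), 32,725 (Larkspur-1), 30,830 (Willow-1), 29,555 (Willow-2), 29,305 (Pike-1), 28,175 (Larkspur-2), 27,905 (Willow-3), 24,780 (Pike-2)
Next rejected bid: $24,080 (not a price — pay-as-bid).
Allocation: Larkspur 2, Pike 2, Talon 3, Willow 3.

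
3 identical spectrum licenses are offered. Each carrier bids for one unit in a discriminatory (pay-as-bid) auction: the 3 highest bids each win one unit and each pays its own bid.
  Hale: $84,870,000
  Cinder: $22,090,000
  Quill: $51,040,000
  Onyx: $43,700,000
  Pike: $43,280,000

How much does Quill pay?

Quill pays $51,040,000

Ordering the bids: 84,870,000 (Hale), 51,040,000 (Quill), 43,700,000 (Onyx), 43,280,000 (Pike), 22,090,000 (Cinder)
The 3 highest are Hale, Quill, Onyx.
Quill wins → own bid $51,040,000.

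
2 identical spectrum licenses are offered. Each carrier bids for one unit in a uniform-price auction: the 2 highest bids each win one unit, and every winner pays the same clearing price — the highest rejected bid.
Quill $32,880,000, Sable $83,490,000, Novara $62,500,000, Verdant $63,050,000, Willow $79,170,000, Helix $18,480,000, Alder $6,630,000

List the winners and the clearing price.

Ordering the bids: 83,490,000 (Sable), 79,170,000 (Willow), 63,050,000 (Verdant), 62,500,000 (Novara), …
The 2 highest are Sable, Willow.
Clearing price = highest rejected bid = $63,050,000.

Sable, Willow; each pays $63,050,000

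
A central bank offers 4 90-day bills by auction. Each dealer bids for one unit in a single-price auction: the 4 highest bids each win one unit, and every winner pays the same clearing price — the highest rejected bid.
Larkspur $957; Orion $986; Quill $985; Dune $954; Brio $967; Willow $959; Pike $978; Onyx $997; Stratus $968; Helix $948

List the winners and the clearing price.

Onyx, Orion, Quill, Pike; each pays $968

Bids ranked high→low: 997 (Onyx), 986 (Orion), 985 (Quill), 978 (Pike), 968 (Stratus), 967 (Brio), …
Winners (4 units): Onyx, Orion, Quill, Pike.
First losing bid is Stratus's $968, which sets the uniform price.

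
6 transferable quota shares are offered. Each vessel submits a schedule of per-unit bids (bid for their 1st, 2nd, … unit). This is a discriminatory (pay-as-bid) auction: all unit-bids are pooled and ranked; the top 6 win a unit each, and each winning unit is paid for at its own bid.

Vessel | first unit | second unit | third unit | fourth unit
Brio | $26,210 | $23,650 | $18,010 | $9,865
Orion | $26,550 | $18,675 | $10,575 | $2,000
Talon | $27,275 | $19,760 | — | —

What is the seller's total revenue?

Total revenue: $142,120

All unit-bids, highest first — top 6: 27,275 (Talon-1), 26,550 (Orion-1), 26,210 (Brio-1), 23,650 (Brio-2), 19,760 (Talon-2), 18,675 (Orion-2)
Next rejected bid: $18,010 (not a price — pay-as-bid).
Each winning unit pays its own bid.
Revenue = 27,275 + 26,550 + 26,210 + 23,650 + 19,760 + 18,675 = $142,120.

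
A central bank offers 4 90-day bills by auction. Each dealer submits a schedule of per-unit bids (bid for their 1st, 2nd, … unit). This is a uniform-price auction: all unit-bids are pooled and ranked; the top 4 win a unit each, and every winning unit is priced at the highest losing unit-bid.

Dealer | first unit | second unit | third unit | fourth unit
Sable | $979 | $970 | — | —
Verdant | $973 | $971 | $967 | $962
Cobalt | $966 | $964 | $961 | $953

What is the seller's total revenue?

Total revenue: $3,868

Pooled unit-bids ranked (top 4): 979 (Sable-1), 973 (Verdant-1), 971 (Verdant-2), 970 (Sable-2)
The (k+1)-th unit-bid is $967.
Allocation: Sable 2, Verdant 2. Every unit priced at $967.
Revenue = 4 × 967 = $3,868.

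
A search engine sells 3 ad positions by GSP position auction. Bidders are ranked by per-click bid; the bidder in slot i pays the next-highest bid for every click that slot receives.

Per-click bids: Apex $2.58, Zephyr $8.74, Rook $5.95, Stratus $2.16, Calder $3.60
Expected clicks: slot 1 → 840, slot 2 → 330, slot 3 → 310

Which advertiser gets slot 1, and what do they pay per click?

Sorting advertisers: $8.74 (Zephyr) > $5.95 (Rook) > $3.60 (Calder) > $2.58 (Apex) > …
Slot 1 goes to the first-ranked bidder, Zephyr, who pays the next bid down: $5.95/click.

Zephyr; $5.95 per click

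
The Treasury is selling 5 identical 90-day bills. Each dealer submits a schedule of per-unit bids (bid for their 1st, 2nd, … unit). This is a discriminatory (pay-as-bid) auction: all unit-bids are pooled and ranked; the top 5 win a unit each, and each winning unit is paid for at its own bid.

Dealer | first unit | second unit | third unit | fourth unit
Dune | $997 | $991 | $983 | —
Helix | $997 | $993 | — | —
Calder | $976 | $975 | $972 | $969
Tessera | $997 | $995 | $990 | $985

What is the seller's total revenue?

Pooled unit-bids ranked (top 5): 997 (Dune-1), 997 (Helix-1), 997 (Tessera-1), 995 (Tessera-2), 993 (Helix-2)
Next rejected bid: $991 (not a price — pay-as-bid).
Each winning unit pays its own bid.
Revenue = 997 + 997 + 997 + 995 + 993 = $4,979.

Total revenue: $4,979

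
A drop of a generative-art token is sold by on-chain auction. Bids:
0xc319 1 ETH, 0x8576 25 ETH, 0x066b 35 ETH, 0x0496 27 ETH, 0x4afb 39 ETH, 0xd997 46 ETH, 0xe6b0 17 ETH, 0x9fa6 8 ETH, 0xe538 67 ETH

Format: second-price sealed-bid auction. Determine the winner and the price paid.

Sorting bids: 67 (0xe538) > 46 (0xd997) > 39 (0x4afb) > 35 (0x066b) > 27 (0x0496) > 25 (0x8576) > …
0xe538 wins with the highest bid; price is set by the runner-up at 46 ETH.

0xe538 pays 46 ETH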